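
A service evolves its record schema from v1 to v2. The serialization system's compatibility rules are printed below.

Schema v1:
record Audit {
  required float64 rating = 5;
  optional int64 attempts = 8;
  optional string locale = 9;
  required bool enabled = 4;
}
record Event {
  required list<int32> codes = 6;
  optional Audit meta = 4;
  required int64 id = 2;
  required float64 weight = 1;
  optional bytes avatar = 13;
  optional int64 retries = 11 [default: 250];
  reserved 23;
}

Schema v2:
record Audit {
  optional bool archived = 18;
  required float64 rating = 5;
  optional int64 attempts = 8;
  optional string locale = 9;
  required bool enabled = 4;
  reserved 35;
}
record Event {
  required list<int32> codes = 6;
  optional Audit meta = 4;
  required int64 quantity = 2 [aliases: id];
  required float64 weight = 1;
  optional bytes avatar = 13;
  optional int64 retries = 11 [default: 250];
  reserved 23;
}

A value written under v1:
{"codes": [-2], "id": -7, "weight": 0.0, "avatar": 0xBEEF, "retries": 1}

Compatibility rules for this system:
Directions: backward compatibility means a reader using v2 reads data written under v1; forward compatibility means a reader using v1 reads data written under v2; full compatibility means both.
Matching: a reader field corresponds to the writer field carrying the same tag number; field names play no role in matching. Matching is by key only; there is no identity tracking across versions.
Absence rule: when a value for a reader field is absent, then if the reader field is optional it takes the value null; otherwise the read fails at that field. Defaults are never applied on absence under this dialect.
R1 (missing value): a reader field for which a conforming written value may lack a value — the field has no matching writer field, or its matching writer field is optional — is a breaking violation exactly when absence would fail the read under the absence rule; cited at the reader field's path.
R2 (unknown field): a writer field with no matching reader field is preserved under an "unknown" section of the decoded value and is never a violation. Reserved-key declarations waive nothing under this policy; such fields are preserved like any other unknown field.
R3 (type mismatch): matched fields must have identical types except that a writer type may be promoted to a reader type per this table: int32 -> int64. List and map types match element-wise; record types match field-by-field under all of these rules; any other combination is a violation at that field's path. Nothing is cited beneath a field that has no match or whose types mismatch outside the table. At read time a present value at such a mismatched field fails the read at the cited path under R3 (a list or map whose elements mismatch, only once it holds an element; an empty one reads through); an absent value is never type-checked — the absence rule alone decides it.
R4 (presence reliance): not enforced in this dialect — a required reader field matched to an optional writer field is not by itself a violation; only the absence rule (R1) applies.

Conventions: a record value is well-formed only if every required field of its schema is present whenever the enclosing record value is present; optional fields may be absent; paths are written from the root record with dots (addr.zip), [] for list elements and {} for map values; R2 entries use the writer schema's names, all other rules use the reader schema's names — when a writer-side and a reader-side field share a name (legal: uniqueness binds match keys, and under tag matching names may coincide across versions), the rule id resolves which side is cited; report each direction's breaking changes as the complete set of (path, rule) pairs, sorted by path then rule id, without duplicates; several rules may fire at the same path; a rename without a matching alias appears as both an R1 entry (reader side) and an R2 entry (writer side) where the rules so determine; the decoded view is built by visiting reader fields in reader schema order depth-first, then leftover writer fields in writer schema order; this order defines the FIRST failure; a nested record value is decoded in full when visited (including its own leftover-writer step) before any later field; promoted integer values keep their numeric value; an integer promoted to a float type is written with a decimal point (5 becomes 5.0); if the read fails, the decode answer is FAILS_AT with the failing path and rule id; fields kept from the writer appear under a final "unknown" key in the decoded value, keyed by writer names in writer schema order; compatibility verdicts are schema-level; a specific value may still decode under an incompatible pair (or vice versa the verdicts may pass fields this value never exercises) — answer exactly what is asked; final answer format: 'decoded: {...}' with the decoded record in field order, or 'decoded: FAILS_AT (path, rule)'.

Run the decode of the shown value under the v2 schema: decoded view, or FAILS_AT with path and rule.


decoded: {"codes": [-2], "meta": null, "quantity": -7, "weight": 0.0, "avatar": 0xBEEF, "retries": 1}

arrows below run writer -> reader for Event
decode walk for Event under reader schema v2:
  codes := [-2]
  meta := null (absent, optional -> null)
  quantity := -7 (from writer id)
  weight := 0.0
  avatar := 0xBEEF
  retries := 1
  => decoded: {"codes": [-2], "meta": null, "quantity": -7, "weight": 0.0, "avatar": 0xBEEF, "retries": 1}
the rest of the Event diff is inert for this question:
  added field archived to record Audit: optional bool, tag 18 (in v2 it sits immediately before rating) -> triggers nothing under the printed rules; the Event answer is the same either way


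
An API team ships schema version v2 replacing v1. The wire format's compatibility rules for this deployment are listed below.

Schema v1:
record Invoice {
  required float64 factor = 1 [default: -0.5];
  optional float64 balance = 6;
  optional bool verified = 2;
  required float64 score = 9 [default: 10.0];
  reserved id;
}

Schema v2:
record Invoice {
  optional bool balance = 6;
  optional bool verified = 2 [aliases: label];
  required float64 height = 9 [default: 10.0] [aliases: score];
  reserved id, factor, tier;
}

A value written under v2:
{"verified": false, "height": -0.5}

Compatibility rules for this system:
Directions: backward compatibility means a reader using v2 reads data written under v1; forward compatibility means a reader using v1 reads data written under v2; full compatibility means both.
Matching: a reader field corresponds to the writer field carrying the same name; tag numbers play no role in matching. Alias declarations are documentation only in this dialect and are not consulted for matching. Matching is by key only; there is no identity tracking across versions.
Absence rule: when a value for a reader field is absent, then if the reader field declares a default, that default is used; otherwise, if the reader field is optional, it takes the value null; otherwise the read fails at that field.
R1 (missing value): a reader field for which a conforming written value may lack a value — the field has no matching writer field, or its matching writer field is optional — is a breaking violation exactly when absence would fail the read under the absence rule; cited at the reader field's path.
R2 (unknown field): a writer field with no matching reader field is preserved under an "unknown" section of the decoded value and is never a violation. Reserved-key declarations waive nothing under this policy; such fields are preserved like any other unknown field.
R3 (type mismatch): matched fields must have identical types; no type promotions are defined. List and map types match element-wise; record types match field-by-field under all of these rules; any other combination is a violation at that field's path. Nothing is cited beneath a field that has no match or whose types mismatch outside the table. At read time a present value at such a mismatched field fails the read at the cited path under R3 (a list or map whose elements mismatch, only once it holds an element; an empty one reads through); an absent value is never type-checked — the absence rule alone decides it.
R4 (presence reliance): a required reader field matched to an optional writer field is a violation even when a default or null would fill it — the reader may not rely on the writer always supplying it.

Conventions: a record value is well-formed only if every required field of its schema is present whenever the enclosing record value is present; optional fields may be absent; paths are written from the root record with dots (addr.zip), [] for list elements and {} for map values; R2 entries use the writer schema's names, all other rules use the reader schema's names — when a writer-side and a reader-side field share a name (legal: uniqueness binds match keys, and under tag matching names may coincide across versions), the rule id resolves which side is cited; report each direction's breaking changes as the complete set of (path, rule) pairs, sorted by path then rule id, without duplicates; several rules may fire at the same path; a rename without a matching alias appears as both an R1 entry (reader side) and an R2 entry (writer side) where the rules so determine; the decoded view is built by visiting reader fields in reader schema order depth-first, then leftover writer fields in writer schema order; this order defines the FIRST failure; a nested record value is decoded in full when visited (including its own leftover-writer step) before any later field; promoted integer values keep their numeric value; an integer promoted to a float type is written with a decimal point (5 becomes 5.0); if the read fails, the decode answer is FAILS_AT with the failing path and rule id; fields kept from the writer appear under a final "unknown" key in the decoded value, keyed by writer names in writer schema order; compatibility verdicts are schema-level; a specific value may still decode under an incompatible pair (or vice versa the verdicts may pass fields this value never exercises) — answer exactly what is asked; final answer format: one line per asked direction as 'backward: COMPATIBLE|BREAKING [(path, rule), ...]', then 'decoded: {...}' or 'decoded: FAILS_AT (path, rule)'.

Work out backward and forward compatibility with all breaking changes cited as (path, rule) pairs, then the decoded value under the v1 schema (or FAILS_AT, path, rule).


in Invoice below, arrows point writer -> reader
checking backward for Invoice: reader v2 against writer v1:
  balance <- balance (float64 -> bool, writer optional)
  verified <- verified (bool -> bool, writer optional)
  height has no writer counterpart
  writer field factor has no reader counterpart
  writer field score has no reader counterpart
  rule R3 violated at balance
  backward on Invoice therefore BREAKING (1)
checking forward for Invoice: reader v1 against writer v2:
  factor has no writer counterpart
  balance <- balance (bool -> float64, writer optional)
  verified <- verified (bool -> bool, writer optional)
  score has no writer counterpart
  writer field height has no reader counterpart
  rule R3 violated at balance
  forward on Invoice therefore BREAKING (1)
migrating the Invoice value to v1:
  factor := -0.5 (missing; default applied)
  balance := null (missing; optional => null)
  verified := false
  score := 10.0 (missing; default applied)
  writer height: kept under "unknown"
  => decoded: {"factor": -0.5, "balance": null, "verified": false, "score": 10.0, "unknown": {"height": -0.5}}

backward: BREAKING [(balance, R3)]; forward: BREAKING [(balance, R3)]; decoded: {"factor": -0.5, "balance": null, "verified": false, "score": 10.0, "unknown": {"height": -0.5}}


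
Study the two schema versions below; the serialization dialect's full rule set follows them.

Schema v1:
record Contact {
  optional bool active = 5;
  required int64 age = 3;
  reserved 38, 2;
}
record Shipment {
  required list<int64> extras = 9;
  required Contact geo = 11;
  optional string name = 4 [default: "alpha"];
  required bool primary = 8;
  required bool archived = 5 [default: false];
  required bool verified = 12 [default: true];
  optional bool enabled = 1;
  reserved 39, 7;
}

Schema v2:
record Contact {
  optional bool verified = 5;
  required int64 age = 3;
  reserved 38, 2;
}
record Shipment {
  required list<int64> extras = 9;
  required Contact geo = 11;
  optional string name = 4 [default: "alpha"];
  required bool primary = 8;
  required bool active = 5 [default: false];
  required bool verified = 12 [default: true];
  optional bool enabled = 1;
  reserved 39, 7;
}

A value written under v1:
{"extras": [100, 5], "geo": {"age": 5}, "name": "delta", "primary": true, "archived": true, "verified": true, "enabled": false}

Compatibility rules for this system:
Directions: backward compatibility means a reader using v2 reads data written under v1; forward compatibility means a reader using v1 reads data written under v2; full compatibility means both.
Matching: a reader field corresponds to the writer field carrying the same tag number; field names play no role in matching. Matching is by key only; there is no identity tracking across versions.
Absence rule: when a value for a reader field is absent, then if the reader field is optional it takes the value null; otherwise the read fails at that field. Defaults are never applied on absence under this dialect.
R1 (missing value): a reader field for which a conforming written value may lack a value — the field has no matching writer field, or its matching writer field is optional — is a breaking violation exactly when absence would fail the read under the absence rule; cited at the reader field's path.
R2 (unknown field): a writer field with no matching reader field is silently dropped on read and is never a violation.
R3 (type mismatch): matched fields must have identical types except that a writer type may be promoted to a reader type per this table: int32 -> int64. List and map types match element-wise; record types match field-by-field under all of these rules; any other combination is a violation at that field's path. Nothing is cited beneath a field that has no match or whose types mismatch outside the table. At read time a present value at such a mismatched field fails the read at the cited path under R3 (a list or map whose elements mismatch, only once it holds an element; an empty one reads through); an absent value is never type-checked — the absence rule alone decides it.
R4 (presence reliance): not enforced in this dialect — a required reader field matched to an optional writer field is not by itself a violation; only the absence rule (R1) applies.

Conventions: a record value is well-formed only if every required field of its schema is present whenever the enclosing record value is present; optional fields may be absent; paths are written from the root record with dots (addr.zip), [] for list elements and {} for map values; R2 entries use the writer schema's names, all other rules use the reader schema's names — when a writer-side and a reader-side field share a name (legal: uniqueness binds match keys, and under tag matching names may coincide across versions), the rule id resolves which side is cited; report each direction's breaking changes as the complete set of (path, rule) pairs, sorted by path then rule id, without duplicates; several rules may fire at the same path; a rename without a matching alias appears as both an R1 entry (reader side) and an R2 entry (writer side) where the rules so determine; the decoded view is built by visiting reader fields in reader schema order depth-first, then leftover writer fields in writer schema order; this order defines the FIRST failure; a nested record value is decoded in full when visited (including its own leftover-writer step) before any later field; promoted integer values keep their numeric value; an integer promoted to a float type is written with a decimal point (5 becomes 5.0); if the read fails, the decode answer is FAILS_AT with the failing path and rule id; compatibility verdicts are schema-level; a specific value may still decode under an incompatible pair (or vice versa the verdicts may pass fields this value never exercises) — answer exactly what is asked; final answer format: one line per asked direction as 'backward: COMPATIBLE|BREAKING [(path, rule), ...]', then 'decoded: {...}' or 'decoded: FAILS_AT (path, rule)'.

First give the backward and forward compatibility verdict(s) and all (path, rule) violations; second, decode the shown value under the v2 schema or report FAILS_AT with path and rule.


each type pair in Shipment: writer, then reader
backward pass over Shipment, reader schema v2, writer schema v1:
  writer required, list<int64> -> list<int64>: reader extras maps from writer extras
  writer required, Contact -> Contact: reader geo maps from writer geo
  writer optional, string -> string: reader name maps from writer name
  writer required, bool -> bool: reader primary maps from writer primary
  writer required, bool -> bool: reader active maps from writer archived
  writer required, bool -> bool: reader verified maps from writer verified
  writer optional, bool -> bool: reader enabled maps from writer enabled
  writer optional, bool -> bool: reader geo.verified maps from writer geo.active
  writer required, int64 -> int64: reader geo.age maps from writer geo.age
  => backward verdict for Shipment: COMPATIBLE, no violations
forward pass over Shipment, reader schema v1, writer schema v2:
  writer required, list<int64> -> list<int64>: reader extras maps from writer extras
  writer required, Contact -> Contact: reader geo maps from writer geo
  writer optional, string -> string: reader name maps from writer name
  writer required, bool -> bool: reader primary maps from writer primary
  writer required, bool -> bool: reader archived maps from writer active
  writer required, bool -> bool: reader verified maps from writer verified
  writer optional, bool -> bool: reader enabled maps from writer enabled
  writer optional, bool -> bool: reader geo.active maps from writer geo.verified
  writer required, int64 -> int64: reader geo.age maps from writer geo.age
  => forward verdict for Shipment: COMPATIBLE, no violations
decode (reader v2):
  extras := [100, 5]
  geo.verified := null (not supplied -> null)
  geo.age := 5
  name := "delta"
  primary := true
  active := true (from writer archived)
  verified := true
  enabled := false
  => decoded: {"extras": [100, 5], "geo": {"verified": null, "age": 5}, "name": "delta", "primary": true, "active": true, "verified": true, "enabled": false}

backward: COMPATIBLE []; forward: COMPATIBLE []; decoded: {"extras": [100, 5], "geo": {"verified": null, "age": 5}, "name": "delta", "primary": true, "active": true, "verified": true, "enabled": false}


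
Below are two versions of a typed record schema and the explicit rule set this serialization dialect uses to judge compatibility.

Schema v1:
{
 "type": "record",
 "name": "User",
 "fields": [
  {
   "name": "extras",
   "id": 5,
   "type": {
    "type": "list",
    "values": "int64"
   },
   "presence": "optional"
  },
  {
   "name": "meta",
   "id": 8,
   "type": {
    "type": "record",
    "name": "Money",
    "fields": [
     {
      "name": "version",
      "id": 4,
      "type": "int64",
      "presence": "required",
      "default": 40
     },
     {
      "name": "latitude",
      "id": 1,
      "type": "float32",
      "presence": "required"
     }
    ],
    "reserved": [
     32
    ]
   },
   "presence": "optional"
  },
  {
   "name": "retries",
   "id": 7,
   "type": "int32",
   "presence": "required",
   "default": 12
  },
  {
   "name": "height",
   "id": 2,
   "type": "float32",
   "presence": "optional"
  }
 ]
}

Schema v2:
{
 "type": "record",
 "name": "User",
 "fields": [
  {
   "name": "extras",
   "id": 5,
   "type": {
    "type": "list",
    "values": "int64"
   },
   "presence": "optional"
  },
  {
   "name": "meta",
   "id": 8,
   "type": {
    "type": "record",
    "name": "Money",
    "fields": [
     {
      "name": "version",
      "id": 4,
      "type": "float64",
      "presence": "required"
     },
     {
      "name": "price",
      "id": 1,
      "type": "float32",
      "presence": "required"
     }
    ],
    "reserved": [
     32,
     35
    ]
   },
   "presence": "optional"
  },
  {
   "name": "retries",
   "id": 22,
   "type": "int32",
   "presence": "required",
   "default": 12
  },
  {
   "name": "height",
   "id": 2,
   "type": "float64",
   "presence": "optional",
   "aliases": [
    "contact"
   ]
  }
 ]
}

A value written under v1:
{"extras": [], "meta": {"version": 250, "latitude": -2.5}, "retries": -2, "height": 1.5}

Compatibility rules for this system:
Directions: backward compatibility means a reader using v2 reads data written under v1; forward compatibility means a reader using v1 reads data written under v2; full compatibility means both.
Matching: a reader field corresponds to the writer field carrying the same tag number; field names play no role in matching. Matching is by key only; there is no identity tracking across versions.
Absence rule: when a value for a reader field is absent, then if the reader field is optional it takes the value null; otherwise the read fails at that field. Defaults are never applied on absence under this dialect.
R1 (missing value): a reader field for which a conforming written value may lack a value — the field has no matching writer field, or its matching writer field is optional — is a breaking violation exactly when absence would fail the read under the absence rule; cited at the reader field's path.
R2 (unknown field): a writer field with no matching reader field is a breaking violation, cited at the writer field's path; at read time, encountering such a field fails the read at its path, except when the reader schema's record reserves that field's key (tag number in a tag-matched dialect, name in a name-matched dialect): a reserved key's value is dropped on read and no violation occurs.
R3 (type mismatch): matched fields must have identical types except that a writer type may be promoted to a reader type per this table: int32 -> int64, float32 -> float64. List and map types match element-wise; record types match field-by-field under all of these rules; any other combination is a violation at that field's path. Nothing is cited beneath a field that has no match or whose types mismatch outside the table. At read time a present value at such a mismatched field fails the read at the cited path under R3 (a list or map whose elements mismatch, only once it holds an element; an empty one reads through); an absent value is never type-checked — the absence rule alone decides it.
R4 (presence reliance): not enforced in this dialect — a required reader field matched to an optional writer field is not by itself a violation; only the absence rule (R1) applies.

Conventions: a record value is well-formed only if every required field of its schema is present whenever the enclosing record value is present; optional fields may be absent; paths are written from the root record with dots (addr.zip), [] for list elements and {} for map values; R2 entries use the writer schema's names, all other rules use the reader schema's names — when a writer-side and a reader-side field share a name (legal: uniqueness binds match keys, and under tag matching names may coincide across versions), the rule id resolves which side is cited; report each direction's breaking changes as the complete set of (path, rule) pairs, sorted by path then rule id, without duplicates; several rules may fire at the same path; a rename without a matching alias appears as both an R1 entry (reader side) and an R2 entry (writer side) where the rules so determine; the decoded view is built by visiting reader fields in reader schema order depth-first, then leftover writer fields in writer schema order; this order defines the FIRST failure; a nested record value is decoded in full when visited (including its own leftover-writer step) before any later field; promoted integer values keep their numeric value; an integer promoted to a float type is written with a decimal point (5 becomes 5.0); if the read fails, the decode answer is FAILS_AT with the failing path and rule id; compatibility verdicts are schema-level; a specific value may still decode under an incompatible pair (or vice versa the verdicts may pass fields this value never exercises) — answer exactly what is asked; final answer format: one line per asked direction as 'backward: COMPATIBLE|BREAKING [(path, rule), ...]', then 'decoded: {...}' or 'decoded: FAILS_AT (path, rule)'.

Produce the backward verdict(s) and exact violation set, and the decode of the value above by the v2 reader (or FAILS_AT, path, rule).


each type pair in User: writer, then reader
backward analysis of User with v2 as reader and v1 as writer:
  writer optional, list<int64> -> list<int64>: reader extras maps from writer extras
  writer optional, Money -> Money: reader meta maps from writer meta
  no writer field matches reader retries
  writer optional, float32 -> float64: reader height maps from writer height
  writer retries: unknown to reader
  writer required, int64 -> float64: reader meta.version maps from writer meta.version
  writer required, float32 -> float32: reader meta.price maps from writer meta.latitude
  rule R3 violated at meta.version
  rule R1 violated at retries
  rule R2 violated at retries
  => 3 violation(s): backward is BREAKING for User
decoding the User value with the v2 reader:
  extras := []
  read fails at meta.version under R3
  => FAILS_AT (meta.version, R3)
checking off the User differences that do not matter here:
  renamed field latitude to price in record Money -> no rule fires on it in User's dialect; the asked verdict holds
  field height in record User: type float32 changed to float64 -> affects forward compatibility only, which is not asked

backward: BREAKING [(meta.version, R3), (retries, R1), (retries, R2)]; decoded: FAILS_AT (meta.version, R3)


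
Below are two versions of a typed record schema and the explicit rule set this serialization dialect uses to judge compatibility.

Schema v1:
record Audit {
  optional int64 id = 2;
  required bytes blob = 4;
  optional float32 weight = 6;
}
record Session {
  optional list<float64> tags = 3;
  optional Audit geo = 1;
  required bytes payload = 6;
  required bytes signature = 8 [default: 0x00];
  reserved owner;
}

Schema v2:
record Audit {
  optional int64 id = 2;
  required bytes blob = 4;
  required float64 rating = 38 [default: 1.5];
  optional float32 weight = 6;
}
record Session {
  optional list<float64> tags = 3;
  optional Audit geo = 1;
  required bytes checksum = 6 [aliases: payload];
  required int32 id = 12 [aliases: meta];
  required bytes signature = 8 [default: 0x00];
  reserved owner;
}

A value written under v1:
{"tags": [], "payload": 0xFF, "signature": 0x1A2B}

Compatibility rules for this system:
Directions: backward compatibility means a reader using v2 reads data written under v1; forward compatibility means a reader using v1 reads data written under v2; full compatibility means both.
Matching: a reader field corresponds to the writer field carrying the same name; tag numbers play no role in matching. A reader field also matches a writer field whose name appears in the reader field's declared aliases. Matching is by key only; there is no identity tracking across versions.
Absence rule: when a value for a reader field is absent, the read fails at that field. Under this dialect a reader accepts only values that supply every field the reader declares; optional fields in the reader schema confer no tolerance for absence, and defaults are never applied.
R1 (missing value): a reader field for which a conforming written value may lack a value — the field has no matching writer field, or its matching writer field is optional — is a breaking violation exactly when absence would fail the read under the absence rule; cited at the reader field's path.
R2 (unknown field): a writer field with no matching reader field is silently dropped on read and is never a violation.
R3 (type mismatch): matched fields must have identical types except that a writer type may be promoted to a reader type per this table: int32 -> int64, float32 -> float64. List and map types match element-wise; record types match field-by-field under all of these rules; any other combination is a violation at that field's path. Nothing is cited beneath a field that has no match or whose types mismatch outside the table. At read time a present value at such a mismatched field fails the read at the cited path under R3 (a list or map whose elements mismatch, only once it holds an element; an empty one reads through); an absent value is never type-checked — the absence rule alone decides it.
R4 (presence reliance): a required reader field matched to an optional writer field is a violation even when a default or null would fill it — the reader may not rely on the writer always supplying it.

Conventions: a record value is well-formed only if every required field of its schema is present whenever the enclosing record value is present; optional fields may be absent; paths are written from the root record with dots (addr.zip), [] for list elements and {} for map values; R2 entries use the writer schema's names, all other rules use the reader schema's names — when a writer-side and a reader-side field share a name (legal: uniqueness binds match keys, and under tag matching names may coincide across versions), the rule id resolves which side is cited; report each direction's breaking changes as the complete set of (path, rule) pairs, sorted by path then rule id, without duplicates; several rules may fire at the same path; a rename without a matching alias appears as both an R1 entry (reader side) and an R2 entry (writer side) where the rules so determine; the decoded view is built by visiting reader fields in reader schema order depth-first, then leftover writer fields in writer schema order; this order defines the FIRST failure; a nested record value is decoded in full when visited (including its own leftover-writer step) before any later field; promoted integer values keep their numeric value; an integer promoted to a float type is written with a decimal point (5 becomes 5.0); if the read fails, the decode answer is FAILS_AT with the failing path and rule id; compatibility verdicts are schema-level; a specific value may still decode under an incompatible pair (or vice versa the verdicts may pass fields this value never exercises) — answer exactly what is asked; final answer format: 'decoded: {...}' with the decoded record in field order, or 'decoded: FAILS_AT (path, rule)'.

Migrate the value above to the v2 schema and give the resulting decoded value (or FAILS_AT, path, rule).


decoded: FAILS_AT (geo, R1)

the writer's type comes first in each Session pair
decoding the Session value with the v2 reader:
  tags := []
  read fails at geo under R1 (no fill)
  => FAILS_AT (geo, R1)
diffs on Session not affecting the asked answer:
  renamed field payload to checksum in record Session (alias payload declared on the renamed field) -> schema-level compatibility only; this Session value's decode is unchanged
  added field id to record Session: required int32, tag 12 (in v2 it sits immediately before signature) -> schema-level compatibility only; this Session value's decode is unchanged
  added field rating to record Audit: required float64, tag 38, default 1.5 (in v2 it sits immediately before weight) -> schema-level compatibility only; this Session value's decode is unchanged


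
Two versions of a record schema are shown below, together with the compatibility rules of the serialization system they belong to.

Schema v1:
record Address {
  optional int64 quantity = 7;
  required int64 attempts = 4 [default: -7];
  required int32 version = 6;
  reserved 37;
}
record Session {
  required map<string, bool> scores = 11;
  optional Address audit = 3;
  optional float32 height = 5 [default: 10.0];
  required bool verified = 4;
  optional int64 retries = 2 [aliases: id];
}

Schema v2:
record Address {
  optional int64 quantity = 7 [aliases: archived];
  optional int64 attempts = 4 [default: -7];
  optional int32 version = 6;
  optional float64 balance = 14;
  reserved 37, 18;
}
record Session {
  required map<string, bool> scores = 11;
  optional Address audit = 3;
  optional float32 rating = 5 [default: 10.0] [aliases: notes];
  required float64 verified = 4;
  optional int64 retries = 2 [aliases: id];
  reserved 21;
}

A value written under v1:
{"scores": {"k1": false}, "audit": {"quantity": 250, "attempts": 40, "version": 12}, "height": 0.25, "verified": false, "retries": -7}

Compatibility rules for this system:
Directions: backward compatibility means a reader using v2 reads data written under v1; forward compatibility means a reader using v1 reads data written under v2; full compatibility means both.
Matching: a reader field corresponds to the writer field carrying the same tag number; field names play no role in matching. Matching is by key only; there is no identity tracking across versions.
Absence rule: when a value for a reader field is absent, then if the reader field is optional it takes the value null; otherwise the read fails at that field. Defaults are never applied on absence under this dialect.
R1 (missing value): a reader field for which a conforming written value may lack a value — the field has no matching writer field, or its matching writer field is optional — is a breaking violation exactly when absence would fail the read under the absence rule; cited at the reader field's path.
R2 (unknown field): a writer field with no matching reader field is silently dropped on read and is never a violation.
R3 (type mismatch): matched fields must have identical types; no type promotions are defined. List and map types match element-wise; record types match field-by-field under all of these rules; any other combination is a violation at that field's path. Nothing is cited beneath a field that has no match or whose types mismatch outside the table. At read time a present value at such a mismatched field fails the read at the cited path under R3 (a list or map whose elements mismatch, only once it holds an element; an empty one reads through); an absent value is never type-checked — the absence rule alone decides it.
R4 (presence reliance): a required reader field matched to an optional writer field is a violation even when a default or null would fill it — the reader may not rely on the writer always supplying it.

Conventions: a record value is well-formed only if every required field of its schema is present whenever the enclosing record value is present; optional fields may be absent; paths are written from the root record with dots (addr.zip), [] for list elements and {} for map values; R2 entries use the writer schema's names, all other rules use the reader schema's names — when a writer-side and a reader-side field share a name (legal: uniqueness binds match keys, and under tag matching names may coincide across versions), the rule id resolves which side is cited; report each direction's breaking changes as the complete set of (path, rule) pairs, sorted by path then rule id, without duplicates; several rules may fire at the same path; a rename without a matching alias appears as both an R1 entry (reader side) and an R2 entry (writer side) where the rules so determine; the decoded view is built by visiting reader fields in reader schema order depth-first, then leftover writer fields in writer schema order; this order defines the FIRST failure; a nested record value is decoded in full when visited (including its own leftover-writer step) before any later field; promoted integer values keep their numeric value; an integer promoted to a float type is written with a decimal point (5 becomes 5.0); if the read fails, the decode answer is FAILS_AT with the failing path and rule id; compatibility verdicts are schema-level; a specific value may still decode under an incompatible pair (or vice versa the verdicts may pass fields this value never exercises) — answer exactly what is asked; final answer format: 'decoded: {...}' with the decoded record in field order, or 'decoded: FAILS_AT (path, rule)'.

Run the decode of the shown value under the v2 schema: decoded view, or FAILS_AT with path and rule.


decoded: FAILS_AT (verified, R3)

the writer's type comes first in each Session pair
decode walk for Session under reader schema v2:
  scores := {"k1": false}
  audit.quantity := 250
  audit.attempts := 40
  audit.version := 12
  audit.balance := null (missing; optional => null)
  rating := 0.25 (from writer height)
  read fails at verified under R3
  => FAILS_AT (verified, R3)
checking off the Session differences that do not matter here:
  renamed field height to rating in record Session -> fires no rule on Session under this dialect and leaves the result unchanged
  added field balance to record Address: optional float64, tag 14 (in v2 it sits last) -> fires no rule on Session under this dialect and leaves the result unchanged
  field attempts in record Address: required changed to optional -> schema-level compatibility only; this Session value's decode is unchanged
  field version in record Address: required changed to optional -> schema-level compatibility only; this Session value's decode is unchanged


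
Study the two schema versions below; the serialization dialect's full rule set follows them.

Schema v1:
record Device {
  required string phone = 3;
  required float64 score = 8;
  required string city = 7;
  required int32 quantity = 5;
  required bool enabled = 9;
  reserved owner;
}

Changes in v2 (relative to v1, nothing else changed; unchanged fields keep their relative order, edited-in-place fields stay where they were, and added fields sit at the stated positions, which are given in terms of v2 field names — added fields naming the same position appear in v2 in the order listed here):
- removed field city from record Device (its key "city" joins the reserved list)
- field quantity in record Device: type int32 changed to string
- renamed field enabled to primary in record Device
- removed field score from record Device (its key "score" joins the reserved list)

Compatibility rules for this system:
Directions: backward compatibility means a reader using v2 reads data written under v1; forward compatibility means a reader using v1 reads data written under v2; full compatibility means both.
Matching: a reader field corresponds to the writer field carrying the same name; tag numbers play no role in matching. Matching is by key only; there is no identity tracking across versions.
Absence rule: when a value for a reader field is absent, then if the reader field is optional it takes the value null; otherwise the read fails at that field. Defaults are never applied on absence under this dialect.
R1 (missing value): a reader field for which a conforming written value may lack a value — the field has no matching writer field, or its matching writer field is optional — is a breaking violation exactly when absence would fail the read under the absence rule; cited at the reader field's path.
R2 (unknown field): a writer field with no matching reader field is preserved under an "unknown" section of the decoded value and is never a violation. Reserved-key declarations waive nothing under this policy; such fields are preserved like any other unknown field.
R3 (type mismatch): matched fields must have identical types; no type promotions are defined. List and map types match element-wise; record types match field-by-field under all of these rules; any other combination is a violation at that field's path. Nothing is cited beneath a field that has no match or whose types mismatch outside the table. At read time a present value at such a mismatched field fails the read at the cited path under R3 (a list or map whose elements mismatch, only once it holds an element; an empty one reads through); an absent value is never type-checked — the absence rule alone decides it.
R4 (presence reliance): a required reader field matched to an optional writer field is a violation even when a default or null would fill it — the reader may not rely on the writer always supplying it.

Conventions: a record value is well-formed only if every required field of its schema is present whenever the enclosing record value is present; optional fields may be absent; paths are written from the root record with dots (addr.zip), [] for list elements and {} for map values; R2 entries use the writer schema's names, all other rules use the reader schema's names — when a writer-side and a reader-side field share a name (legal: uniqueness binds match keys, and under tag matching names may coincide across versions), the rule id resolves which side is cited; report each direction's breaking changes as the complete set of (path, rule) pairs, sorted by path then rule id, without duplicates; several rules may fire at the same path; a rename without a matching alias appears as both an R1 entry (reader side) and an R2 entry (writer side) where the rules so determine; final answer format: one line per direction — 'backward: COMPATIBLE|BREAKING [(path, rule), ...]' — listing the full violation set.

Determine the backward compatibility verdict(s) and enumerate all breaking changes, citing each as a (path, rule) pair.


arrows below run writer -> reader for Device
checking backward for Device: reader v2 against writer v1:
  writer required, string -> string: reader phone maps from writer phone
  writer required, int32 -> string: reader quantity maps from writer quantity
  primary has no writer counterpart
  score (writer side), unknown to reader
  city (writer side), unknown to reader
  enabled (writer side), unknown to reader
  R1 fires at primary
  R3 fires at quantity
  => 2 violation(s): backward is BREAKING for Device
ruling out the remaining Device differences:
  removed field city from record Device (its key "city" joins the reserved list) -> its effect on Device is confined to the forward direction, not asked
  removed field score from record Device (its key "score" joins the reserved list) -> its effect on Device is confined to the forward direction, not asked

backward: BREAKING [(primary, R1), (quantity, R3)]
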